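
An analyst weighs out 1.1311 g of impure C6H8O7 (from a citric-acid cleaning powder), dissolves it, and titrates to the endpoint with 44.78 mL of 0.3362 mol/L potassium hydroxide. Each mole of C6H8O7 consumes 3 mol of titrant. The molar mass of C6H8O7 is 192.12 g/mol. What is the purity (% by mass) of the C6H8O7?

n(KOH) = 0.3362 x 0.04478 = 0.01506 mol.
n(C6H8O7) = 0.01506 / 3 = 0.005018 mol.
mass of C6H8O7 = 0.005018 x 192.12 = 0.9641 g.
% purity = 0.9641 / 1.1311 x 100 = 85.2%.

85.2%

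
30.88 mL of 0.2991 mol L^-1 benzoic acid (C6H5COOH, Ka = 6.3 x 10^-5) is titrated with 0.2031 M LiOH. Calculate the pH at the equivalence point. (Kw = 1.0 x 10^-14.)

8.64

n(C6H5COOH) = 0.2991 x 0.03088 = 0.009236 mol; V(LiOH) at equivalence = 0.009236/0.2031 = 0.04548 L.
At equivalence all the acid is converted to C6H5COO-; total volume = 0.03088 + 0.04548 = 0.07636 L, so [C6H5COO-] = 0.009236/0.07636 = 0.1210 M.
Kb = Kw/Ka = 1.0e-14 / 6.3 x 10^-5 = 1.59e-10.
[OH^-] = sqrt(Kb x [C6H5COO-]) = sqrt(1.59e-10 x 0.1210) = 4.38e-6 M.
pOH = 5.36, so pH = 14.00 - 5.36 = 8.64.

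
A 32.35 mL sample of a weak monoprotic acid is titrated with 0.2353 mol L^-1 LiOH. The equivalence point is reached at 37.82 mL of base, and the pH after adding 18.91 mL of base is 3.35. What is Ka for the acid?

18.91 mL is half of the equivalence volume, so this is the half-equivalence point where [HA] = [A^-].
At half-equivalence pH = pKa, so pKa = 3.35.
Ka = 10^(-3.35) = 4.5 x 10^-4.

4.5 x 10^-4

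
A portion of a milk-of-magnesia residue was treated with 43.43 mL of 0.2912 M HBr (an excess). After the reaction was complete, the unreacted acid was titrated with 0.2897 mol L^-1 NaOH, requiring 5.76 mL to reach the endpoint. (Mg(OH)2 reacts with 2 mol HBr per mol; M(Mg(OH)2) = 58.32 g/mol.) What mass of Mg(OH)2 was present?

Total n(HBr) added = 0.2912 x 0.04343 = 0.01265 mol.
n(NaOH) used = 0.2897 x 0.005760 = 0.001669 mol, which equals the excess n(HBr).
So n(HBr) consumed by the sample = 0.01265 - 0.001669 = 0.01098 mol.
n(Mg(OH)2) = 0.01098 / 2 = 0.005489 mol.
mass = 0.005489 mol x 58.32 g/mol = 0.320 g.

0.320 g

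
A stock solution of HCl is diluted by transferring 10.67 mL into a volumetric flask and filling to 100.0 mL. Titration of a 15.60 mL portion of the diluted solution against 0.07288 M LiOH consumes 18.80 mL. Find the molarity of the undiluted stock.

0.823 M

n(LiOH) = 0.07288 x 0.01880 = 0.001370 mol.
n(HCl) in the aliquot = 0.001370 mol.
[diluted HCl] = 0.001370 / 0.01560 = 0.08783 M.
Dilution factor = 100.0/10.67 = 9.372, so [stock] = 0.08783 x 9.372 = 0.823 M.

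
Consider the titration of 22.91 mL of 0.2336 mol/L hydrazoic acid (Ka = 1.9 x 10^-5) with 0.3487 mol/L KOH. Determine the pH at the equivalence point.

n(HN3) = 0.2336 x 0.02291 = 0.005352 mol; V(KOH) at equivalence = 0.005352/0.3487 = 0.01535 L.
At equivalence all the acid is converted to N3-; total volume = 0.02291 + 0.01535 = 0.03826 L, so [N3-] = 0.005352/0.03826 = 0.1399 M.
Kb = Kw/Ka = 1.0e-14 / 1.9 x 10^-5 = 5.26e-10.
[OH^-] = sqrt(Kb x [N3-]) = sqrt(5.26e-10 x 0.1399) = 8.58e-6 M.
pOH = 5.07, so pH = 14.00 - 5.07 = 8.93.

8.93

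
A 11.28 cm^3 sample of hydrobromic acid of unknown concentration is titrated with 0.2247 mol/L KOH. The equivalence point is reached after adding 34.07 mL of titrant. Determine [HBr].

n(KOH) delivered = 0.2247 x 0.03407 = 0.007656 mol.
For a 1:1 reaction, n(HBr) = 0.007656 mol.
[HBr] = 0.007656 mol / 0.01128 L = 0.679 M.

0.679 M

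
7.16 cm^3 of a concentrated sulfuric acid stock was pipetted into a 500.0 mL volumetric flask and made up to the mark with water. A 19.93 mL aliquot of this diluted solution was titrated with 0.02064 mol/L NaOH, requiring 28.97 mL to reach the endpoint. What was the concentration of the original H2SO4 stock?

1.05 M

n(NaOH) = 0.02064 x 0.02897 = 0.0005979 mol.
n(H2SO4) in the aliquot = 0.0005979 x 1/2 = 0.0002990 mol.
[diluted H2SO4] = 0.0002990 / 0.01993 = 0.01500 M.
Dilution factor = 500.0/7.160 = 69.83, so [stock] = 0.01500 x 69.83 = 1.05 M.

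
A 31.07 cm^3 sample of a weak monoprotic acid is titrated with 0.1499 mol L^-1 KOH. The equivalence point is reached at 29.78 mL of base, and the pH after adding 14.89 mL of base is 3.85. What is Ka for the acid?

14.89 mL is half of the equivalence volume, so this is the half-equivalence point where [HA] = [A^-].
At half-equivalence pH = pKa, so pKa = 3.85.
Ka = 10^(-3.85) = 1.4 x 10^-4.

1.4 x 10^-4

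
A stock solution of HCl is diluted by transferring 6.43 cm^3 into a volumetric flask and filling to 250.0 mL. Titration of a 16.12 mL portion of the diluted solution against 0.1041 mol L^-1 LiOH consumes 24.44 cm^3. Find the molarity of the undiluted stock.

n(LiOH) = 0.1041 x 0.02444 = 0.002544 mol.
n(HCl) in the aliquot = 0.002544 mol.
[diluted HCl] = 0.002544 / 0.01612 = 0.1578 M.
Dilution factor = 250.0/6.430 = 38.88, so [stock] = 0.1578 x 38.88 = 6.14 M.

6.14 M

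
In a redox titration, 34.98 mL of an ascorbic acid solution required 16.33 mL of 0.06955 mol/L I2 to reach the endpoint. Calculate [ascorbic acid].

n(I2) = 0.06955 x 0.01633 = 0.001136 mol.
From the balanced equation, 1 mol I2 reacts with 1 mol ascorbic acid, so n(ascorbic acid) = 0.001136 x 1/1 = 0.001136 mol.
[ascorbic acid] = 0.001136 / 0.03498 L = 0.0325 M.

0.0325 M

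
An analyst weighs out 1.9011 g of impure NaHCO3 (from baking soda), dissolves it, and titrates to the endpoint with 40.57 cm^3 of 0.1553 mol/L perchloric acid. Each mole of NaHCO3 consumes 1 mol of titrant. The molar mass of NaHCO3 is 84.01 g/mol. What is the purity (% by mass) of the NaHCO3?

27.8%

n(HClO4) = 0.1553 x 0.04057 = 0.006301 mol.
n(NaHCO3) = 0.006301 / 1 = 0.006301 mol.
mass of NaHCO3 = 0.006301 x 84.01 = 0.5293 g.
% purity = 0.5293 / 1.9011 x 100 = 27.8%.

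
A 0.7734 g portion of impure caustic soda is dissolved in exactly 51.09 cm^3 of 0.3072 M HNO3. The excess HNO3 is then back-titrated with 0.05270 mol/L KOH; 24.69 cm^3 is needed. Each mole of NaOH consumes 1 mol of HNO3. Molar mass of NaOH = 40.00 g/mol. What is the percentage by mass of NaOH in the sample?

Total n(HNO3) added = 0.3072 x 0.05109 = 0.01569 mol.
n(KOH) used = 0.05270 x 0.02469 = 0.001301 mol, which equals the excess n(HNO3).
So n(HNO3) consumed by the sample = 0.01569 - 0.001301 = 0.01439 mol.
n(NaOH) = 0.01439 / 1 = 0.01439 mol.
mass NaOH = 0.01439 x 40.00 = 0.5757 g, so %NaOH = 0.5757/0.7734 x 100 = 74.4%.

74.4%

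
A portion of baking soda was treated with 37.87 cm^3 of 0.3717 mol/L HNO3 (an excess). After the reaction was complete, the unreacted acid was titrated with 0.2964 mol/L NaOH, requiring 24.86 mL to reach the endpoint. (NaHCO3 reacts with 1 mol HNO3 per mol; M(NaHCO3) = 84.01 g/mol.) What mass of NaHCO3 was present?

Total n(HNO3) added = 0.3717 x 0.03787 = 0.01408 mol.
n(NaOH) used = 0.2964 x 0.02486 = 0.007369 mol, which equals the excess n(HNO3).
So n(HNO3) consumed by the sample = 0.01408 - 0.007369 = 0.006708 mol.
n(NaHCO3) = 0.006708 / 1 = 0.006708 mol.
mass = 0.006708 mol x 84.01 g/mol = 0.564 g.

0.564 g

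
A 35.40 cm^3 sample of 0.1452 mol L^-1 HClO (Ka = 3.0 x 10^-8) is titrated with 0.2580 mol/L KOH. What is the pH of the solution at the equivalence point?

10.25

n(HClO) = 0.1452 x 0.03540 = 0.005140 mol; V(KOH) at equivalence = 0.005140/0.2580 = 0.01992 L.
At equivalence all the acid is converted to ClO-; total volume = 0.03540 + 0.01992 = 0.05532 L, so [ClO-] = 0.005140/0.05532 = 0.09291 M.
Kb = Kw/Ka = 1.0e-14 / 3.0 x 10^-8 = 3.33e-7.
[OH^-] = sqrt(Kb x [ClO-]) = sqrt(3.33e-7 x 0.09291) = 0.000176 M.
pOH = 3.75, so pH = 14.00 - 3.75 = 10.25.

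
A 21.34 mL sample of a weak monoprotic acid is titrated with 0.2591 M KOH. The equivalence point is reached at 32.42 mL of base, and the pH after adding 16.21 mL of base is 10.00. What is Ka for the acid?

1.0 x 10^-10

16.21 mL is half of the equivalence volume, so this is the half-equivalence point where [HA] = [A^-].
At half-equivalence pH = pKa, so pKa = 10.00.
Ka = 10^(-10.00) = 1.0 x 10^-10.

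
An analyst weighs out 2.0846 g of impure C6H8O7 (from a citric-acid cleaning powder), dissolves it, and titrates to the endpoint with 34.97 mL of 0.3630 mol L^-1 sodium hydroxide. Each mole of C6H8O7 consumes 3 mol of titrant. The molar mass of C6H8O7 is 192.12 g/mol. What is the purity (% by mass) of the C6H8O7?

n(NaOH) = 0.3630 x 0.03497 = 0.01269 mol.
n(C6H8O7) = 0.01269 / 3 = 0.004231 mol.
mass of C6H8O7 = 0.004231 x 192.12 = 0.8129 g.
% purity = 0.8129 / 2.0846 x 100 = 39.0%.

39.0%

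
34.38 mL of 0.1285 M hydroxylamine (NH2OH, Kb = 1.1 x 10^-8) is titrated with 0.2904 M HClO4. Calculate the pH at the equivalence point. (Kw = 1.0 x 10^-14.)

n(NH2OH) = 0.1285 x 0.03438 = 0.004418 mol; V(HClO4) at equivalence = 0.004418/0.2904 = 0.01521 L.
At equivalence the base is fully converted to NH3OH+; total volume = 0.04959 L, so [NH3OH+] = 0.004418/0.04959 = 0.08908 M.
Ka(NH3OH+) = Kw/Kb = 1.0e-14 / 1.1 x 10^-8 = 9.09e-7.
[H^+] = sqrt(Ka x [NH3OH+]) = sqrt(9.09e-7 x 0.08908) = 0.000285 M.
pH = -log(0.000285) = 3.55.

3.55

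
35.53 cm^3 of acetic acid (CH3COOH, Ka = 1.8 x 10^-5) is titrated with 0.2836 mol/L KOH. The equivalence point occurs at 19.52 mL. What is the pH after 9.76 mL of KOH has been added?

4.74

9.76 mL is exactly half the equivalence volume (19.52/2), i.e. the half-equivalence point.
There, n(HA) = n(A^-), so pH = pKa = -log(1.8 x 10^-5) = 4.74.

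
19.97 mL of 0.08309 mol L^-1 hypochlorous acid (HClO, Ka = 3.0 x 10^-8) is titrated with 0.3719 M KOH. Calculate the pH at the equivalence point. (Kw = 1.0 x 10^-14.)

10.18

n(HClO) = 0.08309 x 0.01997 = 0.001659 mol; V(KOH) at equivalence = 0.001659/0.3719 = 0.004462 L.
At equivalence all the acid is converted to ClO-; total volume = 0.01997 + 0.004462 = 0.02443 L, so [ClO-] = 0.001659/0.02443 = 0.06792 M.
Kb = Kw/Ka = 1.0e-14 / 3.0 x 10^-8 = 3.33e-7.
[OH^-] = sqrt(Kb x [ClO-]) = sqrt(3.33e-7 x 0.06792) = 0.000150 M.
pOH = 3.82, so pH = 14.00 - 3.82 = 10.18.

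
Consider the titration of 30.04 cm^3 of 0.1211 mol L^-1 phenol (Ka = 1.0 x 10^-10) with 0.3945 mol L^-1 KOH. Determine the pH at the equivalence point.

11.48

n(C6H5OH) = 0.1211 x 0.03004 = 0.003638 mol; V(KOH) at equivalence = 0.003638/0.3945 = 0.009221 L.
At equivalence all the acid is converted to C6H5O-; total volume = 0.03004 + 0.009221 = 0.03926 L, so [C6H5O-] = 0.003638/0.03926 = 0.09266 M.
Kb = Kw/Ka = 1.0e-14 / 1.0 x 10^-10 = 0.000100.
[OH^-] = sqrt(Kb x [C6H5O-]) = sqrt(0.000100 x 0.09266) = 0.00304 M.
pOH = 2.52, so pH = 14.00 - 2.52 = 11.48.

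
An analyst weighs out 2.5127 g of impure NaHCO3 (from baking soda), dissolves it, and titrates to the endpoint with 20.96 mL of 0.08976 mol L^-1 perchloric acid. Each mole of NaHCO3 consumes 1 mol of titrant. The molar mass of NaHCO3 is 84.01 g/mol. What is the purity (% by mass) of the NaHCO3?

n(HClO4) = 0.08976 x 0.02096 = 0.001881 mol.
n(NaHCO3) = 0.001881 / 1 = 0.001881 mol.
mass of NaHCO3 = 0.001881 x 84.01 = 0.1581 g.
% purity = 0.1581 / 2.5127 x 100 = 6.29%.

6.29%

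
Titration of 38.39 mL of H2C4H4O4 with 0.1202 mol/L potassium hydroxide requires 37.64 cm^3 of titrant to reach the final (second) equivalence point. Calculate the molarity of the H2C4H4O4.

n(KOH) = 0.1202 x 0.03764 = 0.004524 mol.
At the final (second) equivalence point, 2 mol OH^- react per mol H2C4H4O4, so n(H2C4H4O4) = 0.004524 / 2 = 0.002262 mol.
[H2C4H4O4] = 0.002262 / 0.03839 L = 0.0589 M.

0.0589 M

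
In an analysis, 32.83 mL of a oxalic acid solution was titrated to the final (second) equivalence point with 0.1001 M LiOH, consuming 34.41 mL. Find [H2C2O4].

n(LiOH) = 0.1001 x 0.03441 = 0.003444 mol.
At the final (second) equivalence point, 2 mol OH^- react per mol H2C2O4, so n(H2C2O4) = 0.003444 / 2 = 0.001722 mol.
[H2C2O4] = 0.001722 / 0.03283 L = 0.0525 M.

0.0525 M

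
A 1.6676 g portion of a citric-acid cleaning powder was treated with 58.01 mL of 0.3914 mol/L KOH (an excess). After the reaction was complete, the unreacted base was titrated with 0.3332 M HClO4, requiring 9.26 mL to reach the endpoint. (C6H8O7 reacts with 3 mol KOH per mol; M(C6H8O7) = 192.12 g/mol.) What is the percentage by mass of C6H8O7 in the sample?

Total n(KOH) added = 0.3914 x 0.05801 = 0.02271 mol.
n(HClO4) used = 0.3332 x 0.009260 = 0.003085 mol, which equals the excess n(KOH).
So n(KOH) consumed by the sample = 0.02271 - 0.003085 = 0.01962 mol.
n(C6H8O7) = 0.01962 / 3 = 0.006540 mol.
mass C6H8O7 = 0.006540 x 192.12 = 1.256 g, so %C6H8O7 = 1.256/1.6676 x 100 = 75.3%.

75.3%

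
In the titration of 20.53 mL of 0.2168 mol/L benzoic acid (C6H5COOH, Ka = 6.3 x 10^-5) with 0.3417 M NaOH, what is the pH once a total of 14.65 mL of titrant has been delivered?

12.20

n(acid) = 0.2168 x 0.02053 = 0.004451 mol; n(NaOH) added = 0.3417 x 0.01465 = 0.005006 mol.
Base is in excess by 0.005006 - 0.004451 = 0.0005550 mol in a total volume of 0.03518 L.
[OH^-] = 0.0005550/0.03518 = 0.01578 M, so pOH = 1.80 and pH = 14.00 - 1.80 = 12.20.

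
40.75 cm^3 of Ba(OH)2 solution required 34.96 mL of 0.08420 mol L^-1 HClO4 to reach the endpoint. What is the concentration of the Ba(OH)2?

n(HClO4) delivered = 0.08420 x 0.03496 = 0.002944 mol.
The reaction is 1 Ba(OH)2 + 2 HClO4, so n(Ba(OH)2) = 0.002944 x 1/2 = 0.001472 mol.
[Ba(OH)2] = 0.001472 mol / 0.04075 L = 0.0361 M.

0.0361 M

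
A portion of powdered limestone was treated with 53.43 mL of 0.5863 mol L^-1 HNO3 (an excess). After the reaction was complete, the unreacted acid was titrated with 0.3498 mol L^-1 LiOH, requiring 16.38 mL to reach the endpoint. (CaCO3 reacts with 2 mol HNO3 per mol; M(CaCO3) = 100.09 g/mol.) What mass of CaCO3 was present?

1.28 g

Total n(HNO3) added = 0.5863 x 0.05343 = 0.03133 mol.
n(LiOH) used = 0.3498 x 0.01638 = 0.005730 mol, which equals the excess n(HNO3).
So n(HNO3) consumed by the sample = 0.03133 - 0.005730 = 0.02560 mol.
n(CaCO3) = 0.02560 / 2 = 0.01280 mol.
mass = 0.01280 mol x 100.09 g/mol = 1.28 g.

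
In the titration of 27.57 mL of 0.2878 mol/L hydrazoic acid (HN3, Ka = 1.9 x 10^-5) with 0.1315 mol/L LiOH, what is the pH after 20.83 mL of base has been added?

4.44

Initial n(HN3) = 0.2878 x 0.02757 = 0.007935 mol.
n(LiOH) added = 0.1315 x 0.02083 = 0.002739 mol, converting that many moles of HN3 to N3-.
Remaining n(HN3) = 0.005196 mol; n(N3-) = 0.002739 mol.
By Henderson-Hasselbalch, pH = pKa + log([A^-]/[HA]) = 4.72 + log(0.002739/0.005196) = 4.72 + (-0.28) = 4.44.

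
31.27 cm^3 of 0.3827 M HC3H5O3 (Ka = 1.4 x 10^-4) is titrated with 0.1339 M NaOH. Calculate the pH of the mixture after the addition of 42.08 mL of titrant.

3.80

Initial n(HC3H5O3) = 0.3827 x 0.03127 = 0.01197 mol.
n(NaOH) added = 0.1339 x 0.04208 = 0.005635 mol, converting that many moles of HC3H5O3 to C3H5O3-.
Remaining n(HC3H5O3) = 0.006333 mol; n(C3H5O3-) = 0.005635 mol.
By Henderson-Hasselbalch, pH = pKa + log([A^-]/[HA]) = 3.85 + log(0.005635/0.006333) = 3.85 + (-0.05) = 3.80.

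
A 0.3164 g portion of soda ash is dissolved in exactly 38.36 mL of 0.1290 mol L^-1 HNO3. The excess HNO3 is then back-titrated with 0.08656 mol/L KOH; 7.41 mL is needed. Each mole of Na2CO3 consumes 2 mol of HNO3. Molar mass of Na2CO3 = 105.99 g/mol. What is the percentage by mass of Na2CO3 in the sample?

Total n(HNO3) added = 0.1290 x 0.03836 = 0.004948 mol.
n(KOH) used = 0.08656 x 0.007410 = 0.0006414 mol, which equals the excess n(HNO3).
So n(HNO3) consumed by the sample = 0.004948 - 0.0006414 = 0.004307 mol.
n(Na2CO3) = 0.004307 / 2 = 0.002154 mol.
mass Na2CO3 = 0.002154 x 105.99 = 0.2283 g, so %Na2CO3 = 0.2283/0.3164 x 100 = 72.1%.

72.1%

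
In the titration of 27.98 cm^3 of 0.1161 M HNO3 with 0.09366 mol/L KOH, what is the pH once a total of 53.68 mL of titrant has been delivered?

12.34

n(acid) = 0.1161 x 0.02798 = 0.003248 mol; n(KOH) added = 0.09366 x 0.05368 = 0.005028 mol.
Base is in excess by 0.005028 - 0.003248 = 0.001779 mol in a total volume of 0.08166 L.
[OH^-] = 0.001779/0.08166 = 0.02179 M, so pOH = 1.66 and pH = 14.00 - 1.66 = 12.34.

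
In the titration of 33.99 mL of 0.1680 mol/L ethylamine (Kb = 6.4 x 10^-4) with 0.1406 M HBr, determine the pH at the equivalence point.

n(C2H5NH2) = 0.1680 x 0.03399 = 0.005710 mol; V(HBr) at equivalence = 0.005710/0.1406 = 0.04061 L.
At equivalence the base is fully converted to C2H5NH3+; total volume = 0.07460 L, so [C2H5NH3+] = 0.005710/0.07460 = 0.07654 M.
Ka(C2H5NH3+) = Kw/Kb = 1.0e-14 / 6.4 x 10^-4 = 1.56e-11.
[H^+] = sqrt(Ka x [C2H5NH3+]) = sqrt(1.56e-11 x 0.07654) = 1.09e-6 M.
pH = -log(1.09e-6) = 5.96.

5.96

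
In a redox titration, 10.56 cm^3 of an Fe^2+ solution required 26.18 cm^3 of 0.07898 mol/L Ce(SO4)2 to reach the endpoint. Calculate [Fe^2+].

n(Ce(SO4)2) = 0.07898 x 0.02618 = 0.002068 mol.
From the balanced equation, 1 mol Ce(SO4)2 reacts with 1 mol Fe^2+, so n(Fe^2+) = 0.002068 x 1/1 = 0.002068 mol.
[Fe^2+] = 0.002068 / 0.01056 L = 0.196 M.

0.196 M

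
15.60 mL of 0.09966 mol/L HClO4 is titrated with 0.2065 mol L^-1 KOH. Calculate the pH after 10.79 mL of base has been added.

12.41

n(acid) = 0.09966 x 0.01560 = 0.001555 mol; n(KOH) added = 0.2065 x 0.01079 = 0.002228 mol.
Base is in excess by 0.002228 - 0.001555 = 0.0006734 mol in a total volume of 0.02639 L.
[OH^-] = 0.0006734/0.02639 = 0.02552 M, so pOH = 1.59 and pH = 14.00 - 1.59 = 12.41.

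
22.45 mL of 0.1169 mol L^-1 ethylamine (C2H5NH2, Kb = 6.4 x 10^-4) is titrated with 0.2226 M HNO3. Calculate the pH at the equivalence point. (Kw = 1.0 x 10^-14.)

5.96

n(C2H5NH2) = 0.1169 x 0.02245 = 0.002624 mol; V(HNO3) at equivalence = 0.002624/0.2226 = 0.01179 L.
At equivalence the base is fully converted to C2H5NH3+; total volume = 0.03424 L, so [C2H5NH3+] = 0.002624/0.03424 = 0.07665 M.
Ka(C2H5NH3+) = Kw/Kb = 1.0e-14 / 6.4 x 10^-4 = 1.56e-11.
[H^+] = sqrt(Ka x [C2H5NH3+]) = sqrt(1.56e-11 x 0.07665) = 1.09e-6 M.
pH = -log(1.09e-6) = 5.96.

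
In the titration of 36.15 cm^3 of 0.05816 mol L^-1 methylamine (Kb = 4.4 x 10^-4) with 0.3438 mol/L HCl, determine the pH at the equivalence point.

5.97

n(CH3NH2) = 0.05816 x 0.03615 = 0.002102 mol; V(HCl) at equivalence = 0.002102/0.3438 = 0.006115 L.
At equivalence the base is fully converted to CH3NH3+; total volume = 0.04227 L, so [CH3NH3+] = 0.002102/0.04227 = 0.04974 M.
Ka(CH3NH3+) = Kw/Kb = 1.0e-14 / 4.4 x 10^-4 = 2.27e-11.
[H^+] = sqrt(Ka x [CH3NH3+]) = sqrt(2.27e-11 x 0.04974) = 1.06e-6 M.
pH = -log(1.06e-6) = 5.97.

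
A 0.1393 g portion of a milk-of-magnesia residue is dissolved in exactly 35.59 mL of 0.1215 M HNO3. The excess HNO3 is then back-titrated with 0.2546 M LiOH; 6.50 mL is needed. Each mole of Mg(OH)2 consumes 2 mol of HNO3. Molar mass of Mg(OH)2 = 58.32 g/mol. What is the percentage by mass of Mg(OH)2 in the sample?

Total n(HNO3) added = 0.1215 x 0.03559 = 0.004324 mol.
n(LiOH) used = 0.2546 x 0.006500 = 0.001655 mol, which equals the excess n(HNO3).
So n(HNO3) consumed by the sample = 0.004324 - 0.001655 = 0.002669 mol.
n(Mg(OH)2) = 0.002669 / 2 = 0.001335 mol.
mass Mg(OH)2 = 0.001335 x 58.32 = 0.07784 g, so %Mg(OH)2 = 0.07784/0.1393 x 100 = 55.9%.

55.9%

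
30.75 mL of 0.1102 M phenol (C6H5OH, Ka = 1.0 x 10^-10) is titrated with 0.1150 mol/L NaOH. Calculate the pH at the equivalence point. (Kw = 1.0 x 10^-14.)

11.38

n(C6H5OH) = 0.1102 x 0.03075 = 0.003389 mol; V(NaOH) at equivalence = 0.003389/0.1150 = 0.02947 L.
At equivalence all the acid is converted to C6H5O-; total volume = 0.03075 + 0.02947 = 0.06022 L, so [C6H5O-] = 0.003389/0.06022 = 0.05627 M.
Kb = Kw/Ka = 1.0e-14 / 1.0 x 10^-10 = 0.000100.
[OH^-] = sqrt(Kb x [C6H5O-]) = sqrt(0.000100 x 0.05627) = 0.00237 M.
pOH = 2.62, so pH = 14.00 - 2.62 = 11.38.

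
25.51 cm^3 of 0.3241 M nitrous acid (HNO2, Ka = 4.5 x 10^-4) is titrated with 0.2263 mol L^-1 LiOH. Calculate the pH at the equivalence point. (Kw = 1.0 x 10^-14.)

n(HNO2) = 0.3241 x 0.02551 = 0.008268 mol; V(LiOH) at equivalence = 0.008268/0.2263 = 0.03653 L.
At equivalence all the acid is converted to NO2-; total volume = 0.02551 + 0.03653 = 0.06204 L, so [NO2-] = 0.008268/0.06204 = 0.1333 M.
Kb = Kw/Ka = 1.0e-14 / 4.5 x 10^-4 = 2.22e-11.
[OH^-] = sqrt(Kb x [NO2-]) = sqrt(2.22e-11 x 0.1333) = 1.72e-6 M.
pOH = 5.76, so pH = 14.00 - 5.76 = 8.24.

8.24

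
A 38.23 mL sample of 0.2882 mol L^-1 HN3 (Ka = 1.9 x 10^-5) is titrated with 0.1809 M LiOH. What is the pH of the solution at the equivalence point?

8.88

n(HN3) = 0.2882 x 0.03823 = 0.01102 mol; V(LiOH) at equivalence = 0.01102/0.1809 = 0.06091 L.
At equivalence all the acid is converted to N3-; total volume = 0.03823 + 0.06091 = 0.09914 L, so [N3-] = 0.01102/0.09914 = 0.1111 M.
Kb = Kw/Ka = 1.0e-14 / 1.9 x 10^-5 = 5.26e-10.
[OH^-] = sqrt(Kb x [N3-]) = sqrt(5.26e-10 x 0.1111) = 7.65e-6 M.
pOH = 5.12, so pH = 14.00 - 5.12 = 8.88.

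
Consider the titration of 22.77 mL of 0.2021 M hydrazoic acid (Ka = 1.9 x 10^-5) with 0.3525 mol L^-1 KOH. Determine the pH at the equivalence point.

8.91

n(HN3) = 0.2021 x 0.02277 = 0.004602 mol; V(KOH) at equivalence = 0.004602/0.3525 = 0.01305 L.
At equivalence all the acid is converted to N3-; total volume = 0.02277 + 0.01305 = 0.03582 L, so [N3-] = 0.004602/0.03582 = 0.1285 M.
Kb = Kw/Ka = 1.0e-14 / 1.9 x 10^-5 = 5.26e-10.
[OH^-] = sqrt(Kb x [N3-]) = sqrt(5.26e-10 x 0.1285) = 8.22e-6 M.
pOH = 5.09, so pH = 14.00 - 5.09 = 8.91.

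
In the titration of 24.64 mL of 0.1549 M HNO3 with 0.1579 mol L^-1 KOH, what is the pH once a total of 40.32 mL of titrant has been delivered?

12.59

n(acid) = 0.1549 x 0.02464 = 0.003817 mol; n(KOH) added = 0.1579 x 0.04032 = 0.006367 mol.
Base is in excess by 0.006367 - 0.003817 = 0.002550 mol in a total volume of 0.06496 L.
[OH^-] = 0.002550/0.06496 = 0.03925 M, so pOH = 1.41 and pH = 14.00 - 1.41 = 12.59.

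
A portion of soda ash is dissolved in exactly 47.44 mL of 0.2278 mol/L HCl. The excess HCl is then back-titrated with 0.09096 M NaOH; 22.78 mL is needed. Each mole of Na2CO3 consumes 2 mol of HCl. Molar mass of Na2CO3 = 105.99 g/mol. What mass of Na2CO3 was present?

Total n(HCl) added = 0.2278 x 0.04744 = 0.01081 mol.
n(NaOH) used = 0.09096 x 0.02278 = 0.002072 mol, which equals the excess n(HCl).
So n(HCl) consumed by the sample = 0.01081 - 0.002072 = 0.008735 mol.
n(Na2CO3) = 0.008735 / 2 = 0.004367 mol.
mass = 0.004367 mol x 105.99 g/mol = 0.463 g.

0.463 g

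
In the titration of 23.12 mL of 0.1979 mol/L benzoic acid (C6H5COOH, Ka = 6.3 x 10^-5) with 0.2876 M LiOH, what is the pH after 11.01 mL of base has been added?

4.55

Initial n(C6H5COOH) = 0.1979 x 0.02312 = 0.004575 mol.
n(LiOH) added = 0.2876 x 0.01101 = 0.003166 mol, converting that many moles of C6H5COOH to C6H5COO-.
Remaining n(C6H5COOH) = 0.001409 mol; n(C6H5COO-) = 0.003166 mol.
By Henderson-Hasselbalch, pH = pKa + log([A^-]/[HA]) = 4.20 + log(0.003166/0.001409) = 4.20 + (+0.35) = 4.55.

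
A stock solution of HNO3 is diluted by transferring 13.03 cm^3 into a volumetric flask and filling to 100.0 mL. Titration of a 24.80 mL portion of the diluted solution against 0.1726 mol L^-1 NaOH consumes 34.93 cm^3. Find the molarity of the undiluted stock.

1.87 M

n(NaOH) = 0.1726 x 0.03493 = 0.006029 mol.
n(HNO3) in the aliquot = 0.006029 mol.
[diluted HNO3] = 0.006029 / 0.02480 = 0.2431 M.
Dilution factor = 100.0/13.03 = 7.675, so [stock] = 0.2431 x 7.675 = 1.87 M.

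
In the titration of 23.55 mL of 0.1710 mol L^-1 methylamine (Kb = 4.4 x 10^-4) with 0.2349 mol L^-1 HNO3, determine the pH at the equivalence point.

n(CH3NH2) = 0.1710 x 0.02355 = 0.004027 mol; V(HNO3) at equivalence = 0.004027/0.2349 = 0.01714 L.
At equivalence the base is fully converted to CH3NH3+; total volume = 0.04069 L, so [CH3NH3+] = 0.004027/0.04069 = 0.09896 M.
Ka(CH3NH3+) = Kw/Kb = 1.0e-14 / 4.4 x 10^-4 = 2.27e-11.
[H^+] = sqrt(Ka x [CH3NH3+]) = sqrt(2.27e-11 x 0.09896) = 1.50e-6 M.
pH = -log(1.50e-6) = 5.82.

5.82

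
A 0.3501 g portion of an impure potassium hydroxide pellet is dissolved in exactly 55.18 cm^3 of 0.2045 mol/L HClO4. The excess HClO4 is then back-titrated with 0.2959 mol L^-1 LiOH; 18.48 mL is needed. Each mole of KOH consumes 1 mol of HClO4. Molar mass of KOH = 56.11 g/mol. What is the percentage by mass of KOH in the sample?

Total n(HClO4) added = 0.2045 x 0.05518 = 0.01128 mol.
n(LiOH) used = 0.2959 x 0.01848 = 0.005468 mol, which equals the excess n(HClO4).
So n(HClO4) consumed by the sample = 0.01128 - 0.005468 = 0.005816 mol.
n(KOH) = 0.005816 / 1 = 0.005816 mol.
mass KOH = 0.005816 x 56.11 = 0.3263 g, so %KOH = 0.3263/0.3501 x 100 = 93.2%.

93.2%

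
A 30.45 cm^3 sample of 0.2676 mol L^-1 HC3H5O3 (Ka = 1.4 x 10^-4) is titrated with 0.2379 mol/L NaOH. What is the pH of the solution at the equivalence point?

n(HC3H5O3) = 0.2676 x 0.03045 = 0.008148 mol; V(NaOH) at equivalence = 0.008148/0.2379 = 0.03425 L.
At equivalence all the acid is converted to C3H5O3-; total volume = 0.03045 + 0.03425 = 0.06470 L, so [C3H5O3-] = 0.008148/0.06470 = 0.1259 M.
Kb = Kw/Ka = 1.0e-14 / 1.4 x 10^-4 = 7.14e-11.
[OH^-] = sqrt(Kb x [C3H5O3-]) = sqrt(7.14e-11 x 0.1259) = 3.00e-6 M.
pOH = 5.52, so pH = 14.00 - 5.52 = 8.48.

8.48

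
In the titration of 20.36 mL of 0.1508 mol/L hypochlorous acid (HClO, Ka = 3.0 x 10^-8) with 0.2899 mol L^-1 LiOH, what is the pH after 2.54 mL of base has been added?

Initial n(HClO) = 0.1508 x 0.02036 = 0.003070 mol.
n(LiOH) added = 0.2899 x 0.002540 = 0.0007363 mol, converting that many moles of HClO to ClO-.
Remaining n(HClO) = 0.002334 mol; n(ClO-) = 0.0007363 mol.
By Henderson-Hasselbalch, pH = pKa + log([A^-]/[HA]) = 7.52 + log(0.0007363/0.002334) = 7.52 + (-0.50) = 7.02.

7.02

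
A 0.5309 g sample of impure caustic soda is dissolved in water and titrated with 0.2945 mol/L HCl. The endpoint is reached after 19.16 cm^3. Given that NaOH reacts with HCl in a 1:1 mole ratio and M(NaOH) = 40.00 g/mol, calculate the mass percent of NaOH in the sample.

n(HCl) = 0.2945 x 0.01916 = 0.005643 mol.
n(NaOH) = 0.005643 / 1 = 0.005643 mol.
mass of NaOH = 0.005643 x 40.00 = 0.2257 g.
% purity = 0.2257 / 0.5309 x 100 = 42.5%.

42.5%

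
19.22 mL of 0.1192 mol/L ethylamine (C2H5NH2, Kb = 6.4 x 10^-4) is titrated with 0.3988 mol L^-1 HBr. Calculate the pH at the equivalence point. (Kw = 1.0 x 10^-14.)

n(C2H5NH2) = 0.1192 x 0.01922 = 0.002291 mol; V(HBr) at equivalence = 0.002291/0.3988 = 0.005745 L.
At equivalence the base is fully converted to C2H5NH3+; total volume = 0.02496 L, so [C2H5NH3+] = 0.002291/0.02496 = 0.09177 M.
Ka(C2H5NH3+) = Kw/Kb = 1.0e-14 / 6.4 x 10^-4 = 1.56e-11.
[H^+] = sqrt(Ka x [C2H5NH3+]) = sqrt(1.56e-11 x 0.09177) = 1.20e-6 M.
pH = -log(1.20e-6) = 5.92.

5.92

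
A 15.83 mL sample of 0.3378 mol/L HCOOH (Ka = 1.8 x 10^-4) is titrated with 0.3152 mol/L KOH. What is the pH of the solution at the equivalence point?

8.48

n(HCOOH) = 0.3378 x 0.01583 = 0.005347 mol; V(KOH) at equivalence = 0.005347/0.3152 = 0.01697 L.
At equivalence all the acid is converted to HCOO-; total volume = 0.01583 + 0.01697 = 0.03280 L, so [HCOO-] = 0.005347/0.03280 = 0.1631 M.
Kb = Kw/Ka = 1.0e-14 / 1.8 x 10^-4 = 5.56e-11.
[OH^-] = sqrt(Kb x [HCOO-]) = sqrt(5.56e-11 x 0.1631) = 3.01e-6 M.
pOH = 5.52, so pH = 14.00 - 5.52 = 8.48.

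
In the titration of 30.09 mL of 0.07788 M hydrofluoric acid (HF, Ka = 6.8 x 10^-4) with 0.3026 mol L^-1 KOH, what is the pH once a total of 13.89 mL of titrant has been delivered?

n(acid) = 0.07788 x 0.03009 = 0.002343 mol; n(KOH) added = 0.3026 x 0.01389 = 0.004203 mol.
Base is in excess by 0.004203 - 0.002343 = 0.001860 mol in a total volume of 0.04398 L.
[OH^-] = 0.001860/0.04398 = 0.04229 M, so pOH = 1.37 and pH = 14.00 - 1.37 = 12.63.

12.63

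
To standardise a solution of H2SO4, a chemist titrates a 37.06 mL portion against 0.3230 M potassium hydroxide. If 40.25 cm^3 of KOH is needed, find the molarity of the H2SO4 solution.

n(KOH) delivered = 0.3230 x 0.04025 = 0.01300 mol.
The reaction is 1 H2SO4 + 2 KOH, so n(H2SO4) = 0.01300 x 1/2 = 0.006500 mol.
[H2SO4] = 0.006500 mol / 0.03706 L = 0.175 M.

0.175 M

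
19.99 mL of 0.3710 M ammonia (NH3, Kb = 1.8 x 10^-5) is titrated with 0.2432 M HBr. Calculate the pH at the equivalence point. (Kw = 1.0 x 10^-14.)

n(NH3) = 0.3710 x 0.01999 = 0.007416 mol; V(HBr) at equivalence = 0.007416/0.2432 = 0.03049 L.
At equivalence the base is fully converted to NH4+; total volume = 0.05048 L, so [NH4+] = 0.007416/0.05048 = 0.1469 M.
Ka(NH4+) = Kw/Kb = 1.0e-14 / 1.8 x 10^-5 = 5.56e-10.
[H^+] = sqrt(Ka x [NH4+]) = sqrt(5.56e-10 x 0.1469) = 9.03e-6 M.
pH = -log(9.03e-6) = 5.04.

5.04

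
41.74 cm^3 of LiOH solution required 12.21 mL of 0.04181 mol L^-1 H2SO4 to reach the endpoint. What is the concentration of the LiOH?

n(H2SO4) delivered = 0.04181 x 0.01221 = 0.0005105 mol.
The reaction is 2 LiOH + 1 H2SO4, so n(LiOH) = 0.0005105 x 2/1 = 0.001021 mol.
[LiOH] = 0.001021 mol / 0.04174 L = 0.0245 M.

0.0245 M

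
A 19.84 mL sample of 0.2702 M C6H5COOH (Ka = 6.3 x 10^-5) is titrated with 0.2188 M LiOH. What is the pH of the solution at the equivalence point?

n(C6H5COOH) = 0.2702 x 0.01984 = 0.005361 mol; V(LiOH) at equivalence = 0.005361/0.2188 = 0.02450 L.
At equivalence all the acid is converted to C6H5COO-; total volume = 0.01984 + 0.02450 = 0.04434 L, so [C6H5COO-] = 0.005361/0.04434 = 0.1209 M.
Kb = Kw/Ka = 1.0e-14 / 6.3 x 10^-5 = 1.59e-10.
[OH^-] = sqrt(Kb x [C6H5COO-]) = sqrt(1.59e-10 x 0.1209) = 4.38e-6 M.
pOH = 5.36, so pH = 14.00 - 5.36 = 8.64.

8.64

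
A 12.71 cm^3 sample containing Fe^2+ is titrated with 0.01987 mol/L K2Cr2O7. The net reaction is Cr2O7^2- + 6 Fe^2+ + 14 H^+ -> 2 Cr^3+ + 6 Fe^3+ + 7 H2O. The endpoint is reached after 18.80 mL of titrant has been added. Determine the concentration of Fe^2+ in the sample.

0.176 M

n(K2Cr2O7) = 0.01987 x 0.01880 = 0.0003736 mol.
From the balanced equation, 1 mol K2Cr2O7 reacts with 6 mol Fe^2+, so n(Fe^2+) = 0.0003736 x 6/1 = 0.002241 mol.
[Fe^2+] = 0.002241 / 0.01271 L = 0.176 M.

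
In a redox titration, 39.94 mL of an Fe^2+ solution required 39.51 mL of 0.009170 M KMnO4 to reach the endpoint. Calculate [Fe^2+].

0.0454 M

n(KMnO4) = 0.009170 x 0.03951 = 0.0003623 mol.
From the balanced equation, 1 mol KMnO4 reacts with 5 mol Fe^2+, so n(Fe^2+) = 0.0003623 x 5/1 = 0.001812 mol.
[Fe^2+] = 0.001812 / 0.03994 L = 0.0454 M.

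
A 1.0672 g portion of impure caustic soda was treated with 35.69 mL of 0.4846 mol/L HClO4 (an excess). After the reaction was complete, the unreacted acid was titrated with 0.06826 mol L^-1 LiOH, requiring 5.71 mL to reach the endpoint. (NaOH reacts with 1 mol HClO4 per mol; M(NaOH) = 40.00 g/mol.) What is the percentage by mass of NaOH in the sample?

63.4%

Total n(HClO4) added = 0.4846 x 0.03569 = 0.01730 mol.
n(LiOH) used = 0.06826 x 0.005710 = 0.0003898 mol, which equals the excess n(HClO4).
So n(HClO4) consumed by the sample = 0.01730 - 0.0003898 = 0.01691 mol.
n(NaOH) = 0.01691 / 1 = 0.01691 mol.
mass NaOH = 0.01691 x 40.00 = 0.6762 g, so %NaOH = 0.6762/1.0672 x 100 = 63.4%.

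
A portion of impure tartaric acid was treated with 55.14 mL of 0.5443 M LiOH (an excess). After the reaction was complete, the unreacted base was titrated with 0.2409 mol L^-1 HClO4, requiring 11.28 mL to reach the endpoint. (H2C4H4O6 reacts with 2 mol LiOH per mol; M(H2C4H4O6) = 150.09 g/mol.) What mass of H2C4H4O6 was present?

Total n(LiOH) added = 0.5443 x 0.05514 = 0.03001 mol.
n(HClO4) used = 0.2409 x 0.01128 = 0.002717 mol, which equals the excess n(LiOH).
So n(LiOH) consumed by the sample = 0.03001 - 0.002717 = 0.02730 mol.
n(H2C4H4O6) = 0.02730 / 2 = 0.01365 mol.
mass = 0.01365 mol x 150.09 g/mol = 2.05 g.

2.05 g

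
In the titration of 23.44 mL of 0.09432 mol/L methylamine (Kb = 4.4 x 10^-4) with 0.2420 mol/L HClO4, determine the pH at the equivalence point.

5.91

n(CH3NH2) = 0.09432 x 0.02344 = 0.002211 mol; V(HClO4) at equivalence = 0.002211/0.2420 = 0.009136 L.
At equivalence the base is fully converted to CH3NH3+; total volume = 0.03258 L, so [CH3NH3+] = 0.002211/0.03258 = 0.06787 M.
Ka(CH3NH3+) = Kw/Kb = 1.0e-14 / 4.4 x 10^-4 = 2.27e-11.
[H^+] = sqrt(Ka x [CH3NH3+]) = sqrt(2.27e-11 x 0.06787) = 1.24e-6 M.
pH = -log(1.24e-6) = 5.91.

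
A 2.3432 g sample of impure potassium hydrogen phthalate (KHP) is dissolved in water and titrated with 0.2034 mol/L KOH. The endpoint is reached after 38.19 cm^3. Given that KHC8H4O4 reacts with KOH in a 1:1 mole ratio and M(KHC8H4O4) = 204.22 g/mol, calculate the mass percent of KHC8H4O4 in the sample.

67.7%

n(KOH) = 0.2034 x 0.03819 = 0.007768 mol.
n(KHC8H4O4) = 0.007768 / 1 = 0.007768 mol.
mass of KHC8H4O4 = 0.007768 x 204.22 = 1.586 g.
% purity = 1.586 / 2.3432 x 100 = 67.7%.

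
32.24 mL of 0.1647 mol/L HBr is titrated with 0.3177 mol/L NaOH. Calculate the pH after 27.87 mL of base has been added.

n(acid) = 0.1647 x 0.03224 = 0.005310 mol; n(NaOH) added = 0.3177 x 0.02787 = 0.008854 mol.
Base is in excess by 0.008854 - 0.005310 = 0.003544 mol in a total volume of 0.06011 L.
[OH^-] = 0.003544/0.06011 = 0.05896 M, so pOH = 1.23 and pH = 14.00 - 1.23 = 12.77.

12.77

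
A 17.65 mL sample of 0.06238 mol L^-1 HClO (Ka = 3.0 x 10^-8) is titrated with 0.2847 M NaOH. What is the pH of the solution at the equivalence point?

n(HClO) = 0.06238 x 0.01765 = 0.001101 mol; V(NaOH) at equivalence = 0.001101/0.2847 = 0.003867 L.
At equivalence all the acid is converted to ClO-; total volume = 0.01765 + 0.003867 = 0.02152 L, so [ClO-] = 0.001101/0.02152 = 0.05117 M.
Kb = Kw/Ka = 1.0e-14 / 3.0 x 10^-8 = 3.33e-7.
[OH^-] = sqrt(Kb x [ClO-]) = sqrt(3.33e-7 x 0.05117) = 0.000131 M.
pOH = 3.88, so pH = 14.00 - 3.88 = 10.12.

10.12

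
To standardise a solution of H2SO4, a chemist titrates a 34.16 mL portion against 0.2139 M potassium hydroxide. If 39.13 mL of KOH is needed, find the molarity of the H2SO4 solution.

n(KOH) delivered = 0.2139 x 0.03913 = 0.008370 mol.
The reaction is 1 H2SO4 + 2 KOH, so n(H2SO4) = 0.008370 x 1/2 = 0.004185 mol.
[H2SO4] = 0.004185 mol / 0.03416 L = 0.123 M.

0.123 M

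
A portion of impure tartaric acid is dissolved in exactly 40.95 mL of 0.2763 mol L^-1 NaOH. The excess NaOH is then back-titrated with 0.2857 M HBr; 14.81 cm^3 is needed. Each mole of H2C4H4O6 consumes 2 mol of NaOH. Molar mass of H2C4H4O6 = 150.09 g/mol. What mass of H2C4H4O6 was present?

Total n(NaOH) added = 0.2763 x 0.04095 = 0.01131 mol.
n(HBr) used = 0.2857 x 0.01481 = 0.004231 mol, which equals the excess n(NaOH).
So n(NaOH) consumed by the sample = 0.01131 - 0.004231 = 0.007083 mol.
n(H2C4H4O6) = 0.007083 / 2 = 0.003542 mol.
mass = 0.003542 mol x 150.09 g/mol = 0.532 g.

0.532 g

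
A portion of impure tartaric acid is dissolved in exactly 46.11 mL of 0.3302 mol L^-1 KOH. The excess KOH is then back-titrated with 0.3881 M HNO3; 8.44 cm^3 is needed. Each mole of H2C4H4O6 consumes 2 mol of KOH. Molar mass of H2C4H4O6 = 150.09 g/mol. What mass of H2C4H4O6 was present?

0.897 g

Total n(KOH) added = 0.3302 x 0.04611 = 0.01523 mol.
n(HNO3) used = 0.3881 x 0.008440 = 0.003276 mol, which equals the excess n(KOH).
So n(KOH) consumed by the sample = 0.01523 - 0.003276 = 0.01195 mol.
n(H2C4H4O6) = 0.01195 / 2 = 0.005975 mol.
mass = 0.005975 mol x 150.09 g/mol = 0.897 g.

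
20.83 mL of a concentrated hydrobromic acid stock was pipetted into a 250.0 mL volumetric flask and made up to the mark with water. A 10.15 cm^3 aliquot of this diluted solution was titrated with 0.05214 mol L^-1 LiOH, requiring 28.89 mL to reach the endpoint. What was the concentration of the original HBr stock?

n(LiOH) = 0.05214 x 0.02889 = 0.001506 mol.
n(HBr) in the aliquot = 0.001506 mol.
[diluted HBr] = 0.001506 / 0.01015 = 0.1484 M.
Dilution factor = 250.0/20.83 = 12.00, so [stock] = 0.1484 x 12.00 = 1.78 M.

1.78 M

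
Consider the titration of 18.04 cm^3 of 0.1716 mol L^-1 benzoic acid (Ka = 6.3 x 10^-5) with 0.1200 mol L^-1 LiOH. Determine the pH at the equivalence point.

n(C6H5COOH) = 0.1716 x 0.01804 = 0.003096 mol; V(LiOH) at equivalence = 0.003096/0.1200 = 0.02580 L.
At equivalence all the acid is converted to C6H5COO-; total volume = 0.01804 + 0.02580 = 0.04384 L, so [C6H5COO-] = 0.003096/0.04384 = 0.07062 M.
Kb = Kw/Ka = 1.0e-14 / 6.3 x 10^-5 = 1.59e-10.
[OH^-] = sqrt(Kb x [C6H5COO-]) = sqrt(1.59e-10 x 0.07062) = 3.35e-6 M.
pOH = 5.48, so pH = 14.00 - 5.48 = 8.52.

8.52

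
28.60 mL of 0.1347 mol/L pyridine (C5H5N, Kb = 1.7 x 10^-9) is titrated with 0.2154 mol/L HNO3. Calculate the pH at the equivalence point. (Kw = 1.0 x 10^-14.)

n(C5H5N) = 0.1347 x 0.02860 = 0.003852 mol; V(HNO3) at equivalence = 0.003852/0.2154 = 0.01788 L.
At equivalence the base is fully converted to C5H5NH+; total volume = 0.04648 L, so [C5H5NH+] = 0.003852/0.04648 = 0.08287 M.
Ka(C5H5NH+) = Kw/Kb = 1.0e-14 / 1.7 x 10^-9 = 5.88e-6.
[H^+] = sqrt(Ka x [C5H5NH+]) = sqrt(5.88e-6 x 0.08287) = 0.000698 M.
pH = -log(0.000698) = 3.16.

3.16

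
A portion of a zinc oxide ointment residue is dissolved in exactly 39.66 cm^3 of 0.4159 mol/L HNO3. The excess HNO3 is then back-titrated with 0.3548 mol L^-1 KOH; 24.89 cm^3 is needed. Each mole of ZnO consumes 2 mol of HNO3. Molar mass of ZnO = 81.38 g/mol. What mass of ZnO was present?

0.312 g

Total n(HNO3) added = 0.4159 x 0.03966 = 0.01649 mol.
n(KOH) used = 0.3548 x 0.02489 = 0.008831 mol, which equals the excess n(HNO3).
So n(HNO3) consumed by the sample = 0.01649 - 0.008831 = 0.007664 mol.
n(ZnO) = 0.007664 / 2 = 0.003832 mol.
mass = 0.003832 mol x 81.38 g/mol = 0.312 g.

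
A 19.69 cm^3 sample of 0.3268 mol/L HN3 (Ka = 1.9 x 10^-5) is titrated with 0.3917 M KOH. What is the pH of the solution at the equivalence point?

n(HN3) = 0.3268 x 0.01969 = 0.006435 mol; V(KOH) at equivalence = 0.006435/0.3917 = 0.01643 L.
At equivalence all the acid is converted to N3-; total volume = 0.01969 + 0.01643 = 0.03612 L, so [N3-] = 0.006435/0.03612 = 0.1782 M.
Kb = Kw/Ka = 1.0e-14 / 1.9 x 10^-5 = 5.26e-10.
[OH^-] = sqrt(Kb x [N3-]) = sqrt(5.26e-10 x 0.1782) = 9.68e-6 M.
pOH = 5.01, so pH = 14.00 - 5.01 = 8.99.

8.99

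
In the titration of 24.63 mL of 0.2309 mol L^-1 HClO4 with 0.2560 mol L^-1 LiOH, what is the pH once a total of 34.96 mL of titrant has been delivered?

12.74

n(acid) = 0.2309 x 0.02463 = 0.005687 mol; n(LiOH) added = 0.2560 x 0.03496 = 0.008950 mol.
Base is in excess by 0.008950 - 0.005687 = 0.003263 mol in a total volume of 0.05959 L.
[OH^-] = 0.003263/0.05959 = 0.05475 M, so pOH = 1.26 and pH = 14.00 - 1.26 = 12.74.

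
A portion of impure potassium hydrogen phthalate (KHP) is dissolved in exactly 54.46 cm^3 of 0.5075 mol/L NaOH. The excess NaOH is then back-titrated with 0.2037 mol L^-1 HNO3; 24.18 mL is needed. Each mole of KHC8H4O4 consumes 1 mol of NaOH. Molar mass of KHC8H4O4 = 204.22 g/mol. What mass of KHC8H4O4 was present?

Total n(NaOH) added = 0.5075 x 0.05446 = 0.02764 mol.
n(HNO3) used = 0.2037 x 0.02418 = 0.004925 mol, which equals the excess n(NaOH).
So n(NaOH) consumed by the sample = 0.02764 - 0.004925 = 0.02271 mol.
n(KHC8H4O4) = 0.02271 / 1 = 0.02271 mol.
mass = 0.02271 mol x 204.22 g/mol = 4.64 g.

4.64 g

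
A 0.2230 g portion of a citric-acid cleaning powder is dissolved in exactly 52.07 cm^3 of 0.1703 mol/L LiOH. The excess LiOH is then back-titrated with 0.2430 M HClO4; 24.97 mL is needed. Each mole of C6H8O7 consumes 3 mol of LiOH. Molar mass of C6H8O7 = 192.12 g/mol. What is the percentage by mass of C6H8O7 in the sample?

Total n(LiOH) added = 0.1703 x 0.05207 = 0.008868 mol.
n(HClO4) used = 0.2430 x 0.02497 = 0.006068 mol, which equals the excess n(LiOH).
So n(LiOH) consumed by the sample = 0.008868 - 0.006068 = 0.002800 mol.
n(C6H8O7) = 0.002800 / 3 = 0.0009333 mol.
mass C6H8O7 = 0.0009333 x 192.12 = 0.1793 g, so %C6H8O7 = 0.1793/0.2230 x 100 = 80.4%.

80.4%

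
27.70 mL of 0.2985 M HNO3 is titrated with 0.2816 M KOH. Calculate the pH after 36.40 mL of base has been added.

12.49

n(acid) = 0.2985 x 0.02770 = 0.008268 mol; n(KOH) added = 0.2816 x 0.03640 = 0.01025 mol.
Base is in excess by 0.01025 - 0.008268 = 0.001982 mol in a total volume of 0.06410 L.
[OH^-] = 0.001982/0.06410 = 0.03092 M, so pOH = 1.51 and pH = 14.00 - 1.51 = 12.49.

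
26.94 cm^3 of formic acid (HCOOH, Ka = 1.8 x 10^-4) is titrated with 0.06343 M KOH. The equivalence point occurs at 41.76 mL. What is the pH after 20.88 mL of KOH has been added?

20.88 mL is exactly half the equivalence volume (41.76/2), i.e. the half-equivalence point.
There, n(HA) = n(A^-), so pH = pKa = -log(1.8 x 10^-4) = 3.74.

3.74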